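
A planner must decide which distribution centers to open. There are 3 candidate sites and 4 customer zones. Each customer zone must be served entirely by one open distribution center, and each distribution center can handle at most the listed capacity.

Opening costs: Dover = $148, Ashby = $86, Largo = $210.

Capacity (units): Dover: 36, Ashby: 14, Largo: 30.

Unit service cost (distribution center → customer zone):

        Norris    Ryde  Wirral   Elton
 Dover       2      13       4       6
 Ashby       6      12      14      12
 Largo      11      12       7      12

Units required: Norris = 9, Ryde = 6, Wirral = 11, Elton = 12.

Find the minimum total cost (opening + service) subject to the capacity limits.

Minimum total cost: 440

Open {Dover, Ashby}: Norris→Dover 2·9=18, Ryde→Ashby 12·6=72, Wirral→Dover 4·11=44, Elton→Dover 6·12=72.
Loads: Dover carries 32/36, Ashby carries 6/14. Service 206; fixed 234; total 440.
Next best feasible plan costs 482.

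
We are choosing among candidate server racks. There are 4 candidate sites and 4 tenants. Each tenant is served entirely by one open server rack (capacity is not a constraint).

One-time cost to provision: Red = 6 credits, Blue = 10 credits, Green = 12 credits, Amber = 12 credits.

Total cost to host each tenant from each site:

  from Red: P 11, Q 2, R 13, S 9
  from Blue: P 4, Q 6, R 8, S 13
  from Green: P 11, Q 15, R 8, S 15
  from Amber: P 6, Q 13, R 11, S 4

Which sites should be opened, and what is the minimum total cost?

For any fixed open set, each tenant goes to its cheapest open site; total = fixed + service.
{Red, Blue}: P→Blue 4, Q→Red 2, R→Blue 8, S→Red 9. Service 23; fixed 16; total 39.
{Red}: service 35 + fixed 6 = 41
{Red, Amber}: P→Amber 6, Q→Red 2, R→Amber 11, S→Amber 4. Service 23; fixed 18; total 41.
{Red, Blue, Green, Amber}: service 18 + fixed 40 = 58
No other subset beats 39.

Open Red and Blue; minimum total cost 39.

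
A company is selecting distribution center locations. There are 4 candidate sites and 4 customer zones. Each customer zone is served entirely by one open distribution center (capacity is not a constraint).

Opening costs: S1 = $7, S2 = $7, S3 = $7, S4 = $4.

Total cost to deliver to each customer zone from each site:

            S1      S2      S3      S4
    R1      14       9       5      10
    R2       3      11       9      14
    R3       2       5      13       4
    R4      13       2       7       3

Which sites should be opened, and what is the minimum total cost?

Open S1 and S4; minimum total cost 29.

For any fixed open set, each customer zone goes to its cheapest open site; total = fixed + service.
{S1, S4}: R1→S4 10, R2→S1 3, R3→S1 2, R4→S4 3. Service 18; fixed 11; total 29.
{S1, S2}: service 16 + fixed 14 = 30
{S1, S3}: service 17 + fixed 14 = 31
{S1, S2, S3, S4}: service 12 + fixed 25 = 37
No other subset beats 29.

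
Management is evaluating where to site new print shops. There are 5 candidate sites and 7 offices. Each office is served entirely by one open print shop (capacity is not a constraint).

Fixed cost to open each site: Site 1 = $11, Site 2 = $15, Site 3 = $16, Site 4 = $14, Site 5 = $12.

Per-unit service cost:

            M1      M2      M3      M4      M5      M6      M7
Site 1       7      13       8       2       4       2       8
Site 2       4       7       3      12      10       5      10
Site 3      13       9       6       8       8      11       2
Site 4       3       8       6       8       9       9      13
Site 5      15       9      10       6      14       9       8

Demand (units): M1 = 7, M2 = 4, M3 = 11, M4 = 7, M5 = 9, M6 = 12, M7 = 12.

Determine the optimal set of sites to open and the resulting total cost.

For any fixed open set, each office goes to its cheapest open site; total = fixed + service.
{Site 1, Site 2, Site 3}: M1→Site 2 4·7=28, M2→Site 2 7·4=28, M3→Site 2 3·11=33, M4→Site 1 2·7=14, M5→Site 1 4·9=36, M6→Site 1 2·12=24, M7→Site 3 2·12=24. Service 187; fixed 42; total 229.
{Site 1, Site 2, Site 3, Site 4}: M1→Site 4 3·7=21, M2→Site 2 7·4=28, M3→Site 2 3·11=33, M4→Site 1 2·7=14, M5→Site 1 4·9=36, M6→Site 1 2·12=24, M7→Site 3 2·12=24. Service 180; fixed 56; total 236.
{Site 1, Site 2, Site 3, Site 5}: service 187 + fixed 54 = 241
{Site 1, Site 2, Site 3, Site 4, Site 5}: service 180 + fixed 68 = 248
No other subset beats 229.

Open Site 1, Site 2 and Site 3; minimum total cost 229.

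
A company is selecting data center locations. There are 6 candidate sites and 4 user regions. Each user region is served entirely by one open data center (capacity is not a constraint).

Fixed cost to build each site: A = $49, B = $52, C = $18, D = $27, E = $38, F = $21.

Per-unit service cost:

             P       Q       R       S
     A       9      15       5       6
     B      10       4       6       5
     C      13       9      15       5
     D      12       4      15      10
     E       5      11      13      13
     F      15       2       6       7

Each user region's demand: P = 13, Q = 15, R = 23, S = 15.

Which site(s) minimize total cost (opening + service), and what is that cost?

For any fixed open set, each user region goes to its cheapest open site; total = fixed + service.
{C, E, F}: P→E 5·13=65, Q→F 2·15=30, R→F 6·23=138, S→C 5·15=75. Service 308; fixed 77; total 385.
{E, F}: service 338 + fixed 59 = 397
{A, E, F}: service 300 + fixed 108 = 408
{A, B, C, D, E, F}: service 285 + fixed 205 = 490
No other subset beats 385.

Open C, E and F; minimum total cost 385.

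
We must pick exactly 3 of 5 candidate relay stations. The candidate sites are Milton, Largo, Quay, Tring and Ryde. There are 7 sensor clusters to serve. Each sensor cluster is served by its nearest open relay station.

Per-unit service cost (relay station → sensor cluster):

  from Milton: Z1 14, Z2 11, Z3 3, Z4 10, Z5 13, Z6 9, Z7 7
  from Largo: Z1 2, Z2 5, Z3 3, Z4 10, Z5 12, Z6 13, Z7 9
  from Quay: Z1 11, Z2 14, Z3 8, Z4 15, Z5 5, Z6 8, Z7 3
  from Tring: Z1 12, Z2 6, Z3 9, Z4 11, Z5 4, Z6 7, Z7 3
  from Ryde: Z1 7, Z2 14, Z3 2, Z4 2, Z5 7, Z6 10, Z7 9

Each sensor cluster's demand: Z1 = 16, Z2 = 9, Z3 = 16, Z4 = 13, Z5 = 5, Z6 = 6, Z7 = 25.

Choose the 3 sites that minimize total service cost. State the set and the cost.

Choose Largo, Tring and Ryde; total service cost 272.

With exactly 3 open, each sensor cluster uses its cheapest among the chosen.
{Largo, Tring, Ryde}: Z1→Largo 2·16=32, Z2→Largo 5·9=45, Z3→Ryde 2·16=32, Z4→Ryde 2·13=26, Z5→Tring 4·5=20, Z6→Tring 7·6=42, Z7→Tring 3·25=75. Service cost 272.
{Largo, Quay, Ryde}: service cost 283
{Milton, Tring, Ryde}: service cost 361
Among all 10 size-3 choices, {Largo, Tring, Ryde} is lowest.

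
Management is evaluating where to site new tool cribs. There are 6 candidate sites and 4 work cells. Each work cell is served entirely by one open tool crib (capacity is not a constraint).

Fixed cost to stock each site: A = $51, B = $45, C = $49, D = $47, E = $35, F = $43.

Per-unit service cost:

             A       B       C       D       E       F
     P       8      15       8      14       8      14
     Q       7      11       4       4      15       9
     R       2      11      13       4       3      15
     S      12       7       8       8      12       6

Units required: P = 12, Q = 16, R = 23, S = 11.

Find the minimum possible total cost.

For any fixed open set, each work cell goes to its cheapest open site; total = fixed + service.
{A, D}: P→A 8·12=96, Q→D 4·16=64, R→A 2·23=46, S→D 8·11=88. Service 294; fixed 98; total 392.
{A, C}: service 294 + fixed 100 = 394
{D, E}: service 317 + fixed 82 = 399
{A, B, C, D, E, F}: service 272 + fixed 270 = 542
No other subset beats 392.

Minimum total cost: 392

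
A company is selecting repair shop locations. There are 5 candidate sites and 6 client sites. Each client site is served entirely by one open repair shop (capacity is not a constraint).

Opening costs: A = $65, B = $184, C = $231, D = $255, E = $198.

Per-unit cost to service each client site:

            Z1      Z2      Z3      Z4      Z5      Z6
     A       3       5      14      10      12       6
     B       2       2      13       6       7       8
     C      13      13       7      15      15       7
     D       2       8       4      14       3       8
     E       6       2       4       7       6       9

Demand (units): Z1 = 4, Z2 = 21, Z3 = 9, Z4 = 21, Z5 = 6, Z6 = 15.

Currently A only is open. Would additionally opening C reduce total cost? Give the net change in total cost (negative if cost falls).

Current service cost with {A}: 615.
Adding C: each client site re-picks its cheapest; new service cost 552, saving 63.
Extra fixed cost: 231. Net change = 231 − 63 = 168.
(Totals: 680 → 848.)

No — net change +168 (cost rises by 168).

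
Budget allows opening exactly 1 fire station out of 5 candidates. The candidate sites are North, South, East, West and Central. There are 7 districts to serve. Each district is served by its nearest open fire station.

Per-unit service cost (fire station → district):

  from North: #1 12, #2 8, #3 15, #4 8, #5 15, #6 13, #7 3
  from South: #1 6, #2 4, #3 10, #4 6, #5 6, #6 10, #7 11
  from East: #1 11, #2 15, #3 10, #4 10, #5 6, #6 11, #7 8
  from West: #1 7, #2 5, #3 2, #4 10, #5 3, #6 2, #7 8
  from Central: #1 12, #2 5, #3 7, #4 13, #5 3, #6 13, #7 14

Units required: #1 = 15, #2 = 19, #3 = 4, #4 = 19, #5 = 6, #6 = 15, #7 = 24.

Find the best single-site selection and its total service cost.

With exactly 1 open, each district uses its cheapest among the chosen.
{West}: #1→West 7·15=105, #2→West 5·19=95, #3→West 2·4=8, #4→West 10·19=190, #5→West 3·6=18, #6→West 2·15=30, #7→West 8·24=192. Service cost 638.
{South}: service cost 770
{North}: service cost 901
Among all 5 size-1 choices, {West} is lowest.

Choose West only; total service cost 638.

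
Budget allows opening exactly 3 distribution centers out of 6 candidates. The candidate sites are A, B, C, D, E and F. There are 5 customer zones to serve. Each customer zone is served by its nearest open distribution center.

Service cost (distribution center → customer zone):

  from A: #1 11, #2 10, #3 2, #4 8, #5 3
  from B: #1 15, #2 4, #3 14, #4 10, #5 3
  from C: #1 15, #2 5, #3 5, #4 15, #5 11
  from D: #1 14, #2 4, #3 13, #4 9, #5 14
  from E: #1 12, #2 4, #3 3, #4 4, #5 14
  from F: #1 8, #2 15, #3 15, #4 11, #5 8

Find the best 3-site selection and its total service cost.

With exactly 3 open, each customer zone uses its cheapest among the chosen.
{A, E, F}: #1→F 8, #2→E 4, #3→A 2, #4→E 4, #5→A 3. Service cost 21.
{B, E, F}: service cost 22
{A, B, E}: service cost 24
Among all 20 size-3 choices, {A, E, F} is lowest.

Choose A, E and F; total service cost 21.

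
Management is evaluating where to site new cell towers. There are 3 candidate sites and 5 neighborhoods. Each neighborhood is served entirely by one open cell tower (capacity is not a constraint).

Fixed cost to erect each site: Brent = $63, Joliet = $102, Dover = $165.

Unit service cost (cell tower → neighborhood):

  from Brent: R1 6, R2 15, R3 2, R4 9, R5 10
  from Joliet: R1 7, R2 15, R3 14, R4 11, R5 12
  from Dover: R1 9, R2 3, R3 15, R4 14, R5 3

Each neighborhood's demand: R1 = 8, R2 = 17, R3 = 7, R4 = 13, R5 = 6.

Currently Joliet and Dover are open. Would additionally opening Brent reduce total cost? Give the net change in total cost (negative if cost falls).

Current service cost with {Joliet, Dover}: 366.
Adding Brent: each neighborhood re-picks its cheapest; new service cost 248, saving 118.
Extra fixed cost: 63. Net change = 63 − 118 = -55.
(Totals: 633 → 578.)

Yes — net change −55 (cost falls by 55).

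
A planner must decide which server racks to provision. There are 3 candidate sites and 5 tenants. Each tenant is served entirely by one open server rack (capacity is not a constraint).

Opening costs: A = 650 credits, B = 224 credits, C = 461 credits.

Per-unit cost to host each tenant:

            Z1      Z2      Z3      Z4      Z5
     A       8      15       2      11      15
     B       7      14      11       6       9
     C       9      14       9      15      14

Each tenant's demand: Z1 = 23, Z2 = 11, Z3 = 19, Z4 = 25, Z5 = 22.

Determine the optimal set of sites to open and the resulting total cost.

Open B only; minimum total cost 1096.

For any fixed open set, each tenant goes to its cheapest open site; total = fixed + service.
{B}: Z1→B 7·23=161, Z2→B 14·11=154, Z3→B 11·19=209, Z4→B 6·25=150, Z5→B 9·22=198. Service 872; fixed 224; total 1096.
{B, C}: service 834 + fixed 685 = 1519
{A, B}: service 701 + fixed 874 = 1575
{A, B, C}: service 701 + fixed 1335 = 2036
No other subset beats 1096.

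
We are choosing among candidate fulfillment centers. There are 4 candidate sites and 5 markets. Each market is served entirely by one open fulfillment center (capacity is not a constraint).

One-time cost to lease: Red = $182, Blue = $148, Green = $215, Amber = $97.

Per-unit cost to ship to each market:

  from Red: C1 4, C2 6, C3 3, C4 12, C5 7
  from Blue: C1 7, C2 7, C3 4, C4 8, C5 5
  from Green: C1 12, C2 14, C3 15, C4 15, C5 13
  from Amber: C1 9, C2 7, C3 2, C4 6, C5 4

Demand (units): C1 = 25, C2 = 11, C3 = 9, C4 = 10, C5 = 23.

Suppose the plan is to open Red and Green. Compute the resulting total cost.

Total cost: 871

Each market is assigned to its cheapest site among the open ones.
{Red, Green}: C1→Red 4·25=100, C2→Red 6·11=66, C3→Red 3·9=27, C4→Red 12·10=120, C5→Red 7·23=161. Service 474; fixed 397; total 871.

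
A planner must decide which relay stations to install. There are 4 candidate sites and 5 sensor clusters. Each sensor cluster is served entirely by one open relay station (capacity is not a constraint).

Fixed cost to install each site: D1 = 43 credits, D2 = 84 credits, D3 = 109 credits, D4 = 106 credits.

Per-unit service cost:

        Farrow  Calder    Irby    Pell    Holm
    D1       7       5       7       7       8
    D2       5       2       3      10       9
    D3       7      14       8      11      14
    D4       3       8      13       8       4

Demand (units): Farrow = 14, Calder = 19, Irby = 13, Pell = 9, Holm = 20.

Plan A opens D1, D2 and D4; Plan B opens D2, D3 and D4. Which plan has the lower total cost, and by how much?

Plan A: {D1, D2, D4}: Farrow→D4 3·14=42, Calder→D2 2·19=38, Irby→D2 3·13=39, Pell→D1 7·9=63, Holm→D4 4·20=80. Service 262; fixed 233; total 495.
Plan B: {D2, D3, D4}: Farrow→D4 3·14=42, Calder→D2 2·19=38, Irby→D2 3·13=39, Pell→D4 8·9=72, Holm→D4 4·20=80. Service 271; fixed 299; total 570.
Difference: |495 − 570| = 75.

Plan A is cheaper by 75.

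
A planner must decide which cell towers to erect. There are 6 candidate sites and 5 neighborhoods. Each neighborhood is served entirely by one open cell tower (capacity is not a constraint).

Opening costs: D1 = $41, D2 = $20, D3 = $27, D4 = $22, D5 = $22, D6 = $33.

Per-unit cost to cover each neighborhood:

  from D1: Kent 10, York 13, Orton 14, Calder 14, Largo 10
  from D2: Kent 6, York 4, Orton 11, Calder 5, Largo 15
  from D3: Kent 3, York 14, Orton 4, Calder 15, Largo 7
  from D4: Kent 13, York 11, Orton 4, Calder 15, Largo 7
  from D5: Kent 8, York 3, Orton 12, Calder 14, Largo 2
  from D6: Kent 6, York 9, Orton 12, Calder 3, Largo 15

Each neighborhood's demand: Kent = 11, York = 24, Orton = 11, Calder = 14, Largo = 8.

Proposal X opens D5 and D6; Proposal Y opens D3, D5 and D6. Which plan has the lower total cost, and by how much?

Proposal X: {D5, D6}: Kent→D6 6·11=66, York→D5 3·24=72, Orton→D5 12·11=132, Calder→D6 3·14=42, Largo→D5 2·8=16. Service 328; fixed 55; total 383.
Proposal Y: {D3, D5, D6}: Kent→D3 3·11=33, York→D5 3·24=72, Orton→D3 4·11=44, Calder→D6 3·14=42, Largo→D5 2·8=16. Service 207; fixed 82; total 289.
Difference: |383 − 289| = 94.

Proposal Y is cheaper by 94.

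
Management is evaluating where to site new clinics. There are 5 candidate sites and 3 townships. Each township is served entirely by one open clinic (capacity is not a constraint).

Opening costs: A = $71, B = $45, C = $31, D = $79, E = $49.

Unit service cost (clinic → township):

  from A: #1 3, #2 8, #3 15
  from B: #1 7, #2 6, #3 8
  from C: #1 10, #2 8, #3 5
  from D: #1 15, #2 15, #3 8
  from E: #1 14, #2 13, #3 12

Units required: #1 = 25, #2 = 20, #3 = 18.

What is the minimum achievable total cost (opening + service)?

Minimum total cost: 427

For any fixed open set, each township goes to its cheapest open site; total = fixed + service.
{A, C}: #1→A 3·25=75, #2→A 8·20=160, #3→C 5·18=90. Service 325; fixed 102; total 427.
{A, B, C}: service 285 + fixed 147 = 432
{A, B}: #1→A 3·25=75, #2→B 6·20=120, #3→B 8·18=144. Service 339; fixed 116; total 455.
{A, B, C, D, E}: service 285 + fixed 275 = 560
No other subset beats 427.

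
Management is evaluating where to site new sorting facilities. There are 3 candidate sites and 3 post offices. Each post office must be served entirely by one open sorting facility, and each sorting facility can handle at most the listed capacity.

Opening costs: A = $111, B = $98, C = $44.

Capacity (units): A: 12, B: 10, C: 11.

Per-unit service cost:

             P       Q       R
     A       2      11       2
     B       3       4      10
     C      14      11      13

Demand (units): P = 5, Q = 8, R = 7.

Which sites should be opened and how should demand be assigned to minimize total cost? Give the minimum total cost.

Minimum total cost: 265

Open {A, B}: P→A 2·5=10, Q→B 4·8=32, R→A 2·7=14.
Loads: A carries 12/12, B carries 8/10. Service 56; fixed 209; total 265.
Next best feasible plan costs 267.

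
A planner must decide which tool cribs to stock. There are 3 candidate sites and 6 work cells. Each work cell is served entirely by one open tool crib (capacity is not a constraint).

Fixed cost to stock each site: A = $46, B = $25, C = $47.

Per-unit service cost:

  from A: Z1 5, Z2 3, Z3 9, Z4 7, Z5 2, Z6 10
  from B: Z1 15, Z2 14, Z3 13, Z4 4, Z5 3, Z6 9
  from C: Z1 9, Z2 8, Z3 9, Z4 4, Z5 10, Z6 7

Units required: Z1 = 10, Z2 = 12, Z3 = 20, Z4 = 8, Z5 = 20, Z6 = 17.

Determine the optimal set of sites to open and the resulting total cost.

For any fixed open set, each work cell goes to its cheapest open site; total = fixed + service.
{A, C}: Z1→A 5·10=50, Z2→A 3·12=36, Z3→A 9·20=180, Z4→C 4·8=32, Z5→A 2·20=40, Z6→C 7·17=119. Service 457; fixed 93; total 550.
{A, B}: service 491 + fixed 71 = 562
{A, B, C}: service 457 + fixed 118 = 575
{B}: Z1→B 15·10=150, Z2→B 14·12=168, Z3→B 13·20=260, Z4→B 4·8=32, Z5→B 3·20=60, Z6→B 9·17=153. Service 823; fixed 25; total 848.
No other subset beats 550.

Open A and C; minimum total cost 550.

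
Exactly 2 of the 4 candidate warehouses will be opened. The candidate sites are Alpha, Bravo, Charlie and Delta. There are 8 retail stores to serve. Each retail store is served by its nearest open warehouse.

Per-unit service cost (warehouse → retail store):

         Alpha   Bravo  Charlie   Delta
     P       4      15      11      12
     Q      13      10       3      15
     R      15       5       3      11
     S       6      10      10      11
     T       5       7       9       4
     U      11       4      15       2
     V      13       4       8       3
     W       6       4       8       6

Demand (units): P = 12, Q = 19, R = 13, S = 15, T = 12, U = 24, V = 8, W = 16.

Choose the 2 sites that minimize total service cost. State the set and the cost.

With exactly 2 open, each retail store uses its cheapest among the chosen.
{Charlie, Delta}: P→Charlie 11·12=132, Q→Charlie 3·19=57, R→Charlie 3·13=39, S→Charlie 10·15=150, T→Delta 4·12=48, U→Delta 2·24=48, V→Delta 3·8=24, W→Delta 6·16=96. Service cost 594.
{Alpha, Bravo}: service cost 645
{Bravo, Charlie}: service cost 654
Among all 6 size-2 choices, {Charlie, Delta} is lowest.

Choose Charlie and Delta; total service cost 594.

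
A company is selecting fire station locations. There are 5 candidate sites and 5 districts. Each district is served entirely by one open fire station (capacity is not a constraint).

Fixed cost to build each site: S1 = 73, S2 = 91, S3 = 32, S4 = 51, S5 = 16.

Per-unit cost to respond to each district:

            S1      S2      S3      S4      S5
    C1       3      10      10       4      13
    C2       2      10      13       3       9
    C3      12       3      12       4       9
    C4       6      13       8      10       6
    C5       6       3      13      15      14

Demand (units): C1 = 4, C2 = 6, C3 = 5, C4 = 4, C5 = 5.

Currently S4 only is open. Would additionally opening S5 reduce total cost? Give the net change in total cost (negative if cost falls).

Yes — net change −5 (cost falls by 5).

Current service cost with {S4}: 169.
Adding S5: each district re-picks its cheapest; new service cost 148, saving 21.
Extra fixed cost: 16. Net change = 16 − 21 = -5.
(Totals: 220 → 215.)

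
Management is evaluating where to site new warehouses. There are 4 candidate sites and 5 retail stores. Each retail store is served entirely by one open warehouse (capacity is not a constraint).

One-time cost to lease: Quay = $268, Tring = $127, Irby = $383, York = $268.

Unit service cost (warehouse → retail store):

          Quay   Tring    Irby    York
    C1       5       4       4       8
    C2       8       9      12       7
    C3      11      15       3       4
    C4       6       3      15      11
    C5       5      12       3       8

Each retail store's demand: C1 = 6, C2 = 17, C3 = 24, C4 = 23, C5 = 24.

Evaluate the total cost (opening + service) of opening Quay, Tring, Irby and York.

Total cost: 1402

Each retail store is assigned to its cheapest site among the open ones.
{Quay, Tring, Irby, York}: C1→Tring 4·6=24, C2→York 7·17=119, C3→Irby 3·24=72, C4→Tring 3·23=69, C5→Irby 3·24=72. Service 356; fixed 1046; total 1402.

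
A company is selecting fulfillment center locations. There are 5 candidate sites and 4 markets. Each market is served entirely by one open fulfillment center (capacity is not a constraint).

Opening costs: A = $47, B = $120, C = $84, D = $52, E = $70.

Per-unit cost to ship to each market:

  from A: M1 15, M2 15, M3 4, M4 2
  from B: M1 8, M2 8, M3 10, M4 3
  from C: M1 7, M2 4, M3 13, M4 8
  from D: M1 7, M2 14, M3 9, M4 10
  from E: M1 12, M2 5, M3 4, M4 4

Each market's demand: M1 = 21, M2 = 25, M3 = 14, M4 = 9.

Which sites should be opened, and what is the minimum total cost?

Open A and C; minimum total cost 452.

For any fixed open set, each market goes to its cheapest open site; total = fixed + service.
{A, C}: M1→C 7·21=147, M2→C 4·25=100, M3→A 4·14=56, M4→A 2·9=18. Service 321; fixed 131; total 452.
{D, E}: service 364 + fixed 122 = 486
{C, E}: service 339 + fixed 154 = 493
{A, B, C, D, E}: M1→C 7·21=147, M2→C 4·25=100, M3→A 4·14=56, M4→A 2·9=18. Service 321; fixed 373; total 694.
No other subset beats 452.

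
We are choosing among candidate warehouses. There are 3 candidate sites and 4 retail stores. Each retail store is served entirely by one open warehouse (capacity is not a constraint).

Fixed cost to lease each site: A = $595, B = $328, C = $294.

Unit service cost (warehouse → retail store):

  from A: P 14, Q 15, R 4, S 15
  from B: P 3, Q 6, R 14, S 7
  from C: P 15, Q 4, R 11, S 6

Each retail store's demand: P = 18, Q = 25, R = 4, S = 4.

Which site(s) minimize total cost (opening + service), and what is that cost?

Open B only; minimum total cost 616.

For any fixed open set, each retail store goes to its cheapest open site; total = fixed + service.
{B}: P→B 3·18=54, Q→B 6·25=150, R→B 14·4=56, S→B 7·4=28. Service 288; fixed 328; total 616.
{C}: P→C 15·18=270, Q→C 4·25=100, R→C 11·4=44, S→C 6·4=24. Service 438; fixed 294; total 732.
{B, C}: P→B 3·18=54, Q→C 4·25=100, R→C 11·4=44, S→C 6·4=24. Service 222; fixed 622; total 844.
{A, B, C}: service 194 + fixed 1217 = 1411
(All 7 nonempty subsets were checked; B only is lowest.)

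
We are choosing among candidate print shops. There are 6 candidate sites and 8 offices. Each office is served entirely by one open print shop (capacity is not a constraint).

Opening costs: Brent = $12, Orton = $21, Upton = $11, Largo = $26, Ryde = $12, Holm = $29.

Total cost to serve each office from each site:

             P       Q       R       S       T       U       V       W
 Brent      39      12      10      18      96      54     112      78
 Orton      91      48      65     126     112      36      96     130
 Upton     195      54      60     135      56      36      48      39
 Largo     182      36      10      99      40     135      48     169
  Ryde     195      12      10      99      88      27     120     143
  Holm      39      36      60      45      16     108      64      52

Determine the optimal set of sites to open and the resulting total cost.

For any fixed open set, each office goes to its cheapest open site; total = fixed + service.
{Brent, Upton, Holm}: P→Brent 39, Q→Brent 12, R→Brent 10, S→Brent 18, T→Holm 16, U→Upton 36, V→Upton 48, W→Upton 39. Service 218; fixed 52; total 270.
{Brent, Upton, Ryde, Holm}: service 209 + fixed 64 = 273
{Brent, Upton}: P→Brent 39, Q→Brent 12, R→Brent 10, S→Brent 18, T→Upton 56, U→Upton 36, V→Upton 48, W→Upton 39. Service 258; fixed 23; total 281.
{Brent, Orton, Upton, Largo, Ryde, Holm}: P→Brent 39, Q→Brent 12, R→Brent 10, S→Brent 18, T→Holm 16, U→Ryde 27, V→Upton 48, W→Upton 39. Service 209; fixed 111; total 320.
No other subset beats 270.

Open Brent, Upton and Holm; minimum total cost 270.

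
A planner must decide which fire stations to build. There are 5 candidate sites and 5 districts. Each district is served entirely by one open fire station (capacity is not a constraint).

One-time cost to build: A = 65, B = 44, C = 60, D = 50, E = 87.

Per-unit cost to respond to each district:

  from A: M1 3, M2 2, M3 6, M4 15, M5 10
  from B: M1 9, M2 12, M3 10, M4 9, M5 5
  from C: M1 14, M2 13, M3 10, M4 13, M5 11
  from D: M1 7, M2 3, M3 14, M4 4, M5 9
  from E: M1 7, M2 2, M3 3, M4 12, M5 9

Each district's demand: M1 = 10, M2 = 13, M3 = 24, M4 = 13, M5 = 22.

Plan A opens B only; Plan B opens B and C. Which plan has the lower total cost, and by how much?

Plan A is cheaper by 60.

Plan A: {B}: M1→B 9·10=90, M2→B 12·13=156, M3→B 10·24=240, M4→B 9·13=117, M5→B 5·22=110. Service 713; fixed 44; total 757.
Plan B: {B, C}: M1→B 9·10=90, M2→B 12·13=156, M3→B 10·24=240, M4→B 9·13=117, M5→B 5·22=110. Service 713; fixed 104; total 817.
Difference: |757 − 817| = 60.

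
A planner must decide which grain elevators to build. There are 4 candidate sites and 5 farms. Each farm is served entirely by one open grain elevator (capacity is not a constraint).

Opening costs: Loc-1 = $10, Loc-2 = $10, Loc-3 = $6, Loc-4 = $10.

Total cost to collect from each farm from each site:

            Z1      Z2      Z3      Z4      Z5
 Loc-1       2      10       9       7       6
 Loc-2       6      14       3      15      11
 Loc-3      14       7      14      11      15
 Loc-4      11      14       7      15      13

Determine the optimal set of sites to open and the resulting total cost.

For any fixed open set, each farm goes to its cheapest open site; total = fixed + service.
{Loc-1}: Z1→Loc-1 2, Z2→Loc-1 10, Z3→Loc-1 9, Z4→Loc-1 7, Z5→Loc-1 6. Service 34; fixed 10; total 44.
{Loc-1, Loc-3}: Z1→Loc-1 2, Z2→Loc-3 7, Z3→Loc-1 9, Z4→Loc-1 7, Z5→Loc-1 6. Service 31; fixed 16; total 47.
{Loc-1, Loc-2}: service 28 + fixed 20 = 48
{Loc-1, Loc-2, Loc-3, Loc-4}: service 25 + fixed 36 = 61
No other subset beats 44.

Open Loc-1 only; minimum total cost 44.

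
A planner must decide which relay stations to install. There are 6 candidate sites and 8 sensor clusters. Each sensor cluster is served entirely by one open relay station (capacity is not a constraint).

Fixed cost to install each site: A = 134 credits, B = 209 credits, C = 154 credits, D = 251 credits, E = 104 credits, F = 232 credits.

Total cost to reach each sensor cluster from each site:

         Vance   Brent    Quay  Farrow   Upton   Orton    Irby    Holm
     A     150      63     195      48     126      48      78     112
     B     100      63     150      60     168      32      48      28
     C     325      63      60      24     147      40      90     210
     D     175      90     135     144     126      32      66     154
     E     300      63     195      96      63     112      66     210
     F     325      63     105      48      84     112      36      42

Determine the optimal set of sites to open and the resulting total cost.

For any fixed open set, each sensor cluster goes to its cheapest open site; total = fixed + service.
{B, E}: Vance→B 100, Brent→B 63, Quay→B 150, Farrow→B 60, Upton→E 63, Orton→B 32, Irby→B 48, Holm→B 28. Service 544; fixed 313; total 857.
{B}: service 649 + fixed 209 = 858
{B, C}: service 502 + fixed 363 = 865
{A, B, C, D, E, F}: Vance→B 100, Brent→A 63, Quay→C 60, Farrow→C 24, Upton→E 63, Orton→B 32, Irby→F 36, Holm→B 28. Service 406; fixed 1084; total 1490.
No other subset beats 857.

Open B and E; minimum total cost 857.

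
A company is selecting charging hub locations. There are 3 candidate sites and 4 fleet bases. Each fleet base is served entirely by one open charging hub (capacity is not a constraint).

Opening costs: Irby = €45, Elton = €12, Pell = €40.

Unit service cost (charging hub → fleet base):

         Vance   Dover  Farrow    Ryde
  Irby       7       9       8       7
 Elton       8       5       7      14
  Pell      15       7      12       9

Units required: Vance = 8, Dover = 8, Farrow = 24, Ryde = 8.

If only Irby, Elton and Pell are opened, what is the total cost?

Each fleet base is assigned to its cheapest site among the open ones.
{Irby, Elton, Pell}: Vance→Irby 7·8=56, Dover→Elton 5·8=40, Farrow→Elton 7·24=168, Ryde→Irby 7·8=56. Service 320; fixed 97; total 417.

Total cost: 417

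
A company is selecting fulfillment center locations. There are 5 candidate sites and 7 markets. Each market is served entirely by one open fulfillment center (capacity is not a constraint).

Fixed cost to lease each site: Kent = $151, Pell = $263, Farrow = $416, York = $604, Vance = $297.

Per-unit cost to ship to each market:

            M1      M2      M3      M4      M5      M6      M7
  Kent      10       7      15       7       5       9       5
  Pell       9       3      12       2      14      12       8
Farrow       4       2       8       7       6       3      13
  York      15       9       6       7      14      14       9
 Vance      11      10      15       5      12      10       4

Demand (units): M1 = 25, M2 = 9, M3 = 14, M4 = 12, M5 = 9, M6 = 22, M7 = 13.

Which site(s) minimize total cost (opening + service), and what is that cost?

Open Farrow only; minimum total cost 1019.

For any fixed open set, each market goes to its cheapest open site; total = fixed + service.
{Farrow}: M1→Farrow 4·25=100, M2→Farrow 2·9=18, M3→Farrow 8·14=112, M4→Farrow 7·12=84, M5→Farrow 6·9=54, M6→Farrow 3·22=66, M7→Farrow 13·13=169. Service 603; fixed 416; total 1019.
{Kent, Farrow}: M1→Farrow 4·25=100, M2→Farrow 2·9=18, M3→Farrow 8·14=112, M4→Kent 7·12=84, M5→Kent 5·9=45, M6→Farrow 3·22=66, M7→Kent 5·13=65. Service 490; fixed 567; total 1057.
{Kent}: service 915 + fixed 151 = 1066
{Kent, Pell, Farrow, York, Vance}: M1→Farrow 4·25=100, M2→Farrow 2·9=18, M3→York 6·14=84, M4→Pell 2·12=24, M5→Kent 5·9=45, M6→Farrow 3·22=66, M7→Vance 4·13=52. Service 389; fixed 1731; total 2120.
No other subset beats 1019.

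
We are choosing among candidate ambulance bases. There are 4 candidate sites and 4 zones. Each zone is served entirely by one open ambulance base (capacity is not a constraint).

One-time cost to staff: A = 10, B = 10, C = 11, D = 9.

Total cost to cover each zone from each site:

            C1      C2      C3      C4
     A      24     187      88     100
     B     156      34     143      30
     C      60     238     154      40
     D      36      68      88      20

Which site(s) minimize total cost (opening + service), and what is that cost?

For any fixed open set, each zone goes to its cheapest open site; total = fixed + service.
{A, B, D}: C1→A 24, C2→B 34, C3→A 88, C4→D 20. Service 166; fixed 29; total 195.
{A, B}: service 176 + fixed 20 = 196
{B, D}: C1→D 36, C2→B 34, C3→D 88, C4→D 20. Service 178; fixed 19; total 197.
{A, B, C, D}: service 166 + fixed 40 = 206
No other subset beats 195.

Open A, B and D; minimum total cost 195.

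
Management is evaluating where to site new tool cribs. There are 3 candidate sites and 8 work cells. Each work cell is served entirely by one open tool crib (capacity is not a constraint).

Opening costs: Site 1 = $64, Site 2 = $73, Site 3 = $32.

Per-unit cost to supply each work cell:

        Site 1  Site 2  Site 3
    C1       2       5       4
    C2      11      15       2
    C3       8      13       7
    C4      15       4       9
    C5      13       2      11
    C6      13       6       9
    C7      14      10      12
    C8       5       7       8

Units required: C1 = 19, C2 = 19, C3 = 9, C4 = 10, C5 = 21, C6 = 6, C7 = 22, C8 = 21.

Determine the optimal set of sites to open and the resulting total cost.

Open Site 1, Site 2 and Site 3; minimum total cost 751.

For any fixed open set, each work cell goes to its cheapest open site; total = fixed + service.
{Site 1, Site 2, Site 3}: C1→Site 1 2·19=38, C2→Site 3 2·19=38, C3→Site 3 7·9=63, C4→Site 2 4·10=40, C5→Site 2 2·21=42, C6→Site 2 6·6=36, C7→Site 2 10·22=220, C8→Site 1 5·21=105. Service 582; fixed 169; total 751.
{Site 2, Site 3}: service 662 + fixed 105 = 767
{Site 1, Site 2}: C1→Site 1 2·19=38, C2→Site 1 11·19=209, C3→Site 1 8·9=72, C4→Site 2 4·10=40, C5→Site 2 2·21=42, C6→Site 2 6·6=36, C7→Site 2 10·22=220, C8→Site 1 5·21=105. Service 762; fixed 137; total 899.
{Site 3}: C1→Site 3 4·19=76, C2→Site 3 2·19=38, C3→Site 3 7·9=63, C4→Site 3 9·10=90, C5→Site 3 11·21=231, C6→Site 3 9·6=54, C7→Site 3 12·22=264, C8→Site 3 8·21=168. Service 984; fixed 32; total 1016.
(All 7 nonempty subsets were checked; Site 1, Site 2 and Site 3 is lowest.)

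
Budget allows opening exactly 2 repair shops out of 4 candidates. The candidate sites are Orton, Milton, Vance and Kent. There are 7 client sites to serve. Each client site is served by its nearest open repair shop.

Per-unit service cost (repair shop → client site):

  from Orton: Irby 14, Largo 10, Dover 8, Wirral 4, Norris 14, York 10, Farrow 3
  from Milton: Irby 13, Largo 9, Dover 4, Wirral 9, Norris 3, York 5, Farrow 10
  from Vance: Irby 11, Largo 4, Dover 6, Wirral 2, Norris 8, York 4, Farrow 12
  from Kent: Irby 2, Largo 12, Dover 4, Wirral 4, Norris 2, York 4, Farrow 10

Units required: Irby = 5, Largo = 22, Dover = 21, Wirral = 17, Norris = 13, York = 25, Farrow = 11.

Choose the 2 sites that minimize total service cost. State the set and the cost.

Choose Vance and Kent; total service cost 452.

With exactly 2 open, each client site uses its cheapest among the chosen.
{Vance, Kent}: Irby→Kent 2·5=10, Largo→Vance 4·22=88, Dover→Kent 4·21=84, Wirral→Vance 2·17=34, Norris→Kent 2·13=26, York→Vance 4·25=100, Farrow→Kent 10·11=110. Service cost 452.
{Milton, Vance}: service cost 510
{Orton, Vance}: service cost 540
Among all 6 size-2 choices, {Vance, Kent} is lowest.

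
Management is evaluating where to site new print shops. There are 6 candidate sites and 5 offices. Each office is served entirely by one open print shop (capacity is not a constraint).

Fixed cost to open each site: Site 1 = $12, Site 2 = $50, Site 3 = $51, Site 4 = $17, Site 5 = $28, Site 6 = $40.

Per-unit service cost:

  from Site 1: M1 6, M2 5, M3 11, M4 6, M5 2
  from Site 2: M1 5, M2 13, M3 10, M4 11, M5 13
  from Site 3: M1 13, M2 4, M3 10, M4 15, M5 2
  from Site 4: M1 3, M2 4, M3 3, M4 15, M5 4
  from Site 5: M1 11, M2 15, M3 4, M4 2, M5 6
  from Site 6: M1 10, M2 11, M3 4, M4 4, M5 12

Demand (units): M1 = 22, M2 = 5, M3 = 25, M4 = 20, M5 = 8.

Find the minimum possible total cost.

Minimum total cost: 274

For any fixed open set, each office goes to its cheapest open site; total = fixed + service.
{Site 1, Site 4, Site 5}: M1→Site 4 3·22=66, M2→Site 4 4·5=20, M3→Site 4 3·25=75, M4→Site 5 2·20=40, M5→Site 1 2·8=16. Service 217; fixed 57; total 274.
{Site 4, Site 5}: M1→Site 4 3·22=66, M2→Site 4 4·5=20, M3→Site 4 3·25=75, M4→Site 5 2·20=40, M5→Site 4 4·8=32. Service 233; fixed 45; total 278.
{Site 3, Site 4, Site 5}: M1→Site 4 3·22=66, M2→Site 3 4·5=20, M3→Site 4 3·25=75, M4→Site 5 2·20=40, M5→Site 3 2·8=16. Service 217; fixed 96; total 313.
{Site 1, Site 2, Site 3, Site 4, Site 5, Site 6}: M1→Site 4 3·22=66, M2→Site 3 4·5=20, M3→Site 4 3·25=75, M4→Site 5 2·20=40, M5→Site 1 2·8=16. Service 217; fixed 198; total 415.
No other subset beats 274.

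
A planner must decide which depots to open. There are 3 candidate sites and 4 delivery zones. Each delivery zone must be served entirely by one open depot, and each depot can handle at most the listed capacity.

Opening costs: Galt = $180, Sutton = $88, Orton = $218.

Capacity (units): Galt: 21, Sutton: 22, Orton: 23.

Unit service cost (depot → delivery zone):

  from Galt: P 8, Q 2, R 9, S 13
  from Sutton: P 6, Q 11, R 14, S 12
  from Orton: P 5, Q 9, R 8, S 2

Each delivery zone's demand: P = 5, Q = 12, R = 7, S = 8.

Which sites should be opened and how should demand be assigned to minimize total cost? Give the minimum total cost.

Open {Galt, Sutton}: P→Sutton 6·5=30, Q→Galt 2·12=24, R→Galt 9·7=63, S→Sutton 12·8=96.
Loads: Galt carries 19/21, Sutton carries 13/22. Service 213; fixed 268; total 481.
Next best feasible plan costs 516.

Minimum total cost: 481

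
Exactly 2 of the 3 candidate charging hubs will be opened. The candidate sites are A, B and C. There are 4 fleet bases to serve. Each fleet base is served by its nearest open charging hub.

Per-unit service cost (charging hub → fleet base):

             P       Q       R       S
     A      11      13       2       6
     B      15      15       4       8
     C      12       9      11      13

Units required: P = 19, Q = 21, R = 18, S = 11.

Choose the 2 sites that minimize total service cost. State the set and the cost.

With exactly 2 open, each fleet base uses its cheapest among the chosen.
{A, C}: P→A 11·19=209, Q→C 9·21=189, R→A 2·18=36, S→A 6·11=66. Service cost 500.
{B, C}: service cost 577
{A, B}: service cost 584
Among all 3 size-2 choices, {A, C} is lowest.

Choose A and C; total service cost 500.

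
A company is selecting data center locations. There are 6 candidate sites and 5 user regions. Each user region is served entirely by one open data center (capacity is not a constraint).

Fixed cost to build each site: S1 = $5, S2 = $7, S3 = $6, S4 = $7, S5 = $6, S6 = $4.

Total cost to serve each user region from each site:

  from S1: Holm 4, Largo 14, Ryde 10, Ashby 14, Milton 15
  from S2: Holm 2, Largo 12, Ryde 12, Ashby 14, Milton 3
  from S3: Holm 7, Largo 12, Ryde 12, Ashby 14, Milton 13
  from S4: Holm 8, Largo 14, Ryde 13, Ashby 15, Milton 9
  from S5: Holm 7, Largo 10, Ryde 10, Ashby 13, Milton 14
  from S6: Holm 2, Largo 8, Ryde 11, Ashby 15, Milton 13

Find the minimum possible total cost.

Minimum total cost: 49

For any fixed open set, each user region goes to its cheapest open site; total = fixed + service.
{S2, S6}: Holm→S2 2, Largo→S6 8, Ryde→S6 11, Ashby→S2 14, Milton→S2 3. Service 38; fixed 11; total 49.
{S2}: service 43 + fixed 7 = 50
{S2, S5}: Holm→S2 2, Largo→S5 10, Ryde→S5 10, Ashby→S5 13, Milton→S2 3. Service 38; fixed 13; total 51.
{S1, S2, S3, S4, S5, S6}: service 36 + fixed 35 = 71
No other subset beats 49.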